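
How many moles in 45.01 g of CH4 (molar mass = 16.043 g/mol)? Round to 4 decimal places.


n = mass / M
n = 45.01 / 16.043
n = 2.80558499 mol, rounded to 4 dp:

2.8056 mol


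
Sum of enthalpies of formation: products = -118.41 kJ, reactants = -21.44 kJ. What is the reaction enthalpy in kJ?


dH_rxn = sum(dH_f products) - sum(dH_f reactants)
dH_rxn = -118.41 - (-21.44)
dH_rxn = -96.97 kJ:

-96.97 kJ


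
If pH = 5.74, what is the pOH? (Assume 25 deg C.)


At 25 deg C, pH + pOH = 14.
pOH = 14 - pH = 14 - 5.74
pOH = 8.26:

8.26


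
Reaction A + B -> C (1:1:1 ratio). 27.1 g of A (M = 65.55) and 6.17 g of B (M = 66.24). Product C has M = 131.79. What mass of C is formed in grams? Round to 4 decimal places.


Find moles of each reactant; the smaller value is the limiting reagent in a 1:1:1 reaction, so moles_C equals moles of the limiter.
n_A = mass_A / M_A = 27.1 / 65.55 = 0.413425 mol
n_B = mass_B / M_B = 6.17 / 66.24 = 0.093146 mol
Limiting reagent: B (smaller), n_limiting = 0.093146 mol
mass_C = n_limiting * M_C = 0.093146 * 131.79
mass_C = 12.27571134 g, rounded to 4 dp:

12.2757 g


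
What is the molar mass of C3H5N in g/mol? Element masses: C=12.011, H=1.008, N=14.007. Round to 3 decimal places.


M = sum(count * atomic_mass) over atoms.
M = 3*12.011 + 5*1.008 + 1*14.007
M = 36.033 + 5.04 + 14.007
M = 55.08 g/mol, rounded to 3 dp:

55.080 g/mol


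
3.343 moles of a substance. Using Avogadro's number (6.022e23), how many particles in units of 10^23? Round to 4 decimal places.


N = n * NA, then divide by 1e23 for the requested units.
N / 1e23 = n * 6.022
N / 1e23 = 3.343 * 6.022
N / 1e23 = 20.131546, rounded to 4 dp:

20.1315


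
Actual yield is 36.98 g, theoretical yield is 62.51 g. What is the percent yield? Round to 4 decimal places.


% yield = 100 * actual / theoretical
% yield = 100 * 36.98 / 62.51
% yield = 59.15853463 %, rounded to 4 dp:

59.1585 %


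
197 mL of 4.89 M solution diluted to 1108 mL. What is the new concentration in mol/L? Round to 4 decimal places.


Dilution: M1*V1 = M2*V2, solve for M2.
M2 = M1*V1 / V2
M2 = 4.89 * 197 / 1108
M2 = 963.33 / 1108
M2 = 0.86943141 mol/L, rounded to 4 dp:

0.8694 mol/L


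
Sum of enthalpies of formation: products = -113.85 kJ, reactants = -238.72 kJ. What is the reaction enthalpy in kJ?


dH_rxn = sum(dH_f products) - sum(dH_f reactants)
dH_rxn = -113.85 - (-238.72)
dH_rxn = 124.87 kJ:

124.87 kJ


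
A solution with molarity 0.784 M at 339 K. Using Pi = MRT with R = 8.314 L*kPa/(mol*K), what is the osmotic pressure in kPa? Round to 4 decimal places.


Osmotic pressure (van't Hoff): Pi = M*R*T.
RT = 8.314 * 339 = 2818.446
Pi = 0.784 * 2818.446
Pi = 2209.661664 kPa, rounded to 4 dp:

2209.6617 kPa


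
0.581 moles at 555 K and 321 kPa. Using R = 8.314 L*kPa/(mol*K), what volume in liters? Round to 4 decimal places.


PV = nRT, solve for V = nRT / P.
nRT = 0.581 * 8.314 * 555 = 2680.8909
V = 2680.8909 / 321
V = 8.35168505 L, rounded to 4 dp:

8.3517 L


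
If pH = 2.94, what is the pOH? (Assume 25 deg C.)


At 25 deg C, pH + pOH = 14.
pOH = 14 - pH = 14 - 2.94
pOH = 11.06:

11.06


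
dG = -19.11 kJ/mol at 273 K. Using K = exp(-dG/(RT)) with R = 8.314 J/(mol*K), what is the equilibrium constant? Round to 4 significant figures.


dG is in kJ/mol; multiply by 1000 to match R in J/(mol*K).
RT = 8.314 * 273 = 2269.722 J/mol
exponent = -dG*1000 / (RT) = -(-19.11*1000) / 2269.722 = 8.41953332
K = exp(8.41953332)
K = 4534.7867, rounded to 4 significant figures:

4535


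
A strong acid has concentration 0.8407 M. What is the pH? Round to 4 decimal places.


A strong acid dissociates completely, so [H+] equals the given concentration.
pH = -log10([H+]) = -log10(0.8407)
pH = 0.07535895, rounded to 4 dp:

0.0754


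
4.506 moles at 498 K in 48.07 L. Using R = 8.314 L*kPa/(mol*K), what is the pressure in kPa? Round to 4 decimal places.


PV = nRT, solve for P = nRT / V.
nRT = 4.506 * 8.314 * 498 = 18656.5162
P = 18656.5162 / 48.07
P = 388.11142501 kPa, rounded to 4 dp:

388.1114 kPa


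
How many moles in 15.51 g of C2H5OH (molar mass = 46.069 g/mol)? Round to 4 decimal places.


n = mass / M
n = 15.51 / 46.069
n = 0.33666891 mol, rounded to 4 dp:

0.3367 mol


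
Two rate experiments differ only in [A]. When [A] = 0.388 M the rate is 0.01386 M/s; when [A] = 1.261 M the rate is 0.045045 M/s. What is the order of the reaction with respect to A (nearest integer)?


Rate is proportional to [A]^n, so rate2/rate1 = ([A]2/[A]1)^n. Take logs to solve for n.
rate2/rate1 = 0.045045 / 0.01386 = 3.25
[A]2/[A]1 = 1.261 / 0.388 = 3.25
n = ln(3.25) / ln(3.25) = 1.0
Nearest integer order:

1


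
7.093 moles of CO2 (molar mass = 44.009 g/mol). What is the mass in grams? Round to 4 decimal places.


mass = n * M
mass = 7.093 * 44.009
mass = 312.155837 g, rounded to 4 dp:

312.1558 g


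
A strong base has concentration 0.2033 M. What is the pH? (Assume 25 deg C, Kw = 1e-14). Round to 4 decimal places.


A strong base dissociates completely, so [OH-] equals the given concentration.
pOH = -log10([OH-]) = -log10(0.2033) = 0.691863
pH = 14 - pOH = 14 - 0.691863
pH = 13.308137, rounded to 4 dp:

13.3081


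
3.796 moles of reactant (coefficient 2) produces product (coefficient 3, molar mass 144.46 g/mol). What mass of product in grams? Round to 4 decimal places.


Use the coefficient ratio to convert reactant moles to product moles, then multiply by the product's molar mass.
moles_P = moles_R * (coeff_P / coeff_R) = 3.796 * (3/2) = 5.694
mass_P = moles_P * M_P = 5.694 * 144.46
mass_P = 822.55524 g, rounded to 4 dp:

822.5552 g


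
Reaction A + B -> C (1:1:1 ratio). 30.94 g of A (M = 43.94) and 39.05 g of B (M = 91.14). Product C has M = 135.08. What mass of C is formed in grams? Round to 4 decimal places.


Find moles of each reactant; the smaller value is the limiting reagent in a 1:1:1 reaction, so moles_C equals moles of the limiter.
n_A = mass_A / M_A = 30.94 / 43.94 = 0.704142 mol
n_B = mass_B / M_B = 39.05 / 91.14 = 0.428462 mol
Limiting reagent: B (smaller), n_limiting = 0.428462 mol
mass_C = n_limiting * M_C = 0.428462 * 135.08
mass_C = 57.87664696 g, rounded to 4 dp:

57.8766 g


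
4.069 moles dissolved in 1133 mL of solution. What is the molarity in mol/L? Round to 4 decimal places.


Convert volume to liters: V_L = V_mL / 1000.
V_L = 1133 / 1000 = 1.133 L
M = n / V_L = 4.069 / 1.133
M = 3.5913504 mol/L, rounded to 4 dp:

3.5914 mol/L


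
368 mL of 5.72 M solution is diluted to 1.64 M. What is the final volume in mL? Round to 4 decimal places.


Dilution: M1*V1 = M2*V2, solve for V2.
V2 = M1*V1 / M2
V2 = 5.72 * 368 / 1.64
V2 = 2104.96 / 1.64
V2 = 1283.51219512 mL, rounded to 4 dp:

1283.5122 mL


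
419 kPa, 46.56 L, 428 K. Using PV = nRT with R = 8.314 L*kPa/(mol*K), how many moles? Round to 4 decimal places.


PV = nRT, solve for n = PV / (RT).
PV = 419 * 46.56 = 19508.64
RT = 8.314 * 428 = 3558.392
n = 19508.64 / 3558.392
n = 5.48243139 mol, rounded to 4 dp:

5.4824 mol


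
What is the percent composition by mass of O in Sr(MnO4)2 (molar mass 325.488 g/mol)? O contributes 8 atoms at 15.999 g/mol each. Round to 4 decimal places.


pct = 100 * (n_elem * M_elem) / M_total
mass_contribution = 8 * 15.999 = 127.992 g/mol
pct = 100 * 127.992 / 325.488
pct = 39.32310869 %, rounded to 4 dp:

39.3231 %


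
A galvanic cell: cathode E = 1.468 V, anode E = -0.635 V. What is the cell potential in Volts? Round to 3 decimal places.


Standard cell potential: E_cell = E_cathode - E_anode.
E_cell = 1.468 - (-0.635)
E_cell = 2.103 V, rounded to 3 dp:

2.103 V


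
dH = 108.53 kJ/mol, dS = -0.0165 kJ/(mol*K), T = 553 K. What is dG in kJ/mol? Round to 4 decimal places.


Gibbs: dG = dH - T*dS (consistent units, dS already in kJ/(mol*K)).
T*dS = 553 * -0.0165 = -9.1245
dG = 108.53 - (-9.1245)
dG = 117.6545 kJ/mol, rounded to 4 dp:

117.6545 kJ/mol


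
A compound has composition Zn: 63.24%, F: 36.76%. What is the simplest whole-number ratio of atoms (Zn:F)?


Assume 100 g of compound, divide each mass% by atomic mass to get moles, then normalize by the smallest to get a raw atom ratio.
Moles per 100 g: Zn: 63.24/65.38 = 0.9673, F: 36.76/18.998 = 1.9349
Raw ratio (divide by min = 0.9673): Zn: 1.0, F: 2.0
Multiply by 1 to clear fractions: Zn: 1.0 ~= 1, F: 2.0 ~= 2
Reduce by GCD to get the simplest whole-number ratio:

1:2


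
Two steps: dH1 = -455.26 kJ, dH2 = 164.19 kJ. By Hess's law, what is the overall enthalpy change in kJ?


Hess's law: enthalpy is a state function, so add the step enthalpies.
dH_total = dH1 + dH2 = -455.26 + (164.19)
dH_total = -291.07 kJ:

-291.07 kJ


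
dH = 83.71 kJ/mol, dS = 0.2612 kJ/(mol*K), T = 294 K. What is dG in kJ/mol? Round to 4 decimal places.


Gibbs: dG = dH - T*dS (consistent units, dS already in kJ/(mol*K)).
T*dS = 294 * 0.2612 = 76.7928
dG = 83.71 - (76.7928)
dG = 6.9172 kJ/mol, rounded to 4 dp:

6.9172 kJ/mol


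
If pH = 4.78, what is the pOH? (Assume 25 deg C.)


At 25 deg C, pH + pOH = 14.
pOH = 14 - pH = 14 - 4.78
pOH = 9.22:

9.22


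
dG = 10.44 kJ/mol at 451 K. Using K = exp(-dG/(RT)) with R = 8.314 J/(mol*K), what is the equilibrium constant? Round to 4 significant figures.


dG is in kJ/mol; multiply by 1000 to match R in J/(mol*K).
RT = 8.314 * 451 = 3749.614 J/mol
exponent = -dG*1000 / (RT) = -(10.44*1000) / 3749.614 = -2.7842866
K = exp(-2.7842866)
K = 0.061773142, rounded to 4 significant figures:

0.06177


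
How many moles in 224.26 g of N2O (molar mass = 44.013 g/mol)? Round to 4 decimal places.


n = mass / M
n = 224.26 / 44.013
n = 5.09531275 mol, rounded to 4 dp:

5.0953 mol


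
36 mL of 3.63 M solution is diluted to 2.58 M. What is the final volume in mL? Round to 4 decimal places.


Dilution: M1*V1 = M2*V2, solve for V2.
V2 = M1*V1 / M2
V2 = 3.63 * 36 / 2.58
V2 = 130.68 / 2.58
V2 = 50.65116279 mL, rounded to 4 dp:

50.6512 mL


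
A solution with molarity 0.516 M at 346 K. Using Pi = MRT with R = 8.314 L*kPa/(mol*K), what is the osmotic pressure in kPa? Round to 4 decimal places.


Osmotic pressure (van't Hoff): Pi = M*R*T.
RT = 8.314 * 346 = 2876.644
Pi = 0.516 * 2876.644
Pi = 1484.348304 kPa, rounded to 4 dp:

1484.3483 kPa


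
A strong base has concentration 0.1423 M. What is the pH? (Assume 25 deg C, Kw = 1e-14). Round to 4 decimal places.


A strong base dissociates completely, so [OH-] equals the given concentration.
pOH = -log10([OH-]) = -log10(0.1423) = 0.846795
pH = 14 - pOH = 14 - 0.846795
pH = 13.153205, rounded to 4 dp:

13.1532


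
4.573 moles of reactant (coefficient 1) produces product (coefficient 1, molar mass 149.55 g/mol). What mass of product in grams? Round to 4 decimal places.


Use the coefficient ratio to convert reactant moles to product moles, then multiply by the product's molar mass.
moles_P = moles_R * (coeff_P / coeff_R) = 4.573 * (1/1) = 4.573
mass_P = moles_P * M_P = 4.573 * 149.55
mass_P = 683.89215 g, rounded to 4 dp:

683.8922 g


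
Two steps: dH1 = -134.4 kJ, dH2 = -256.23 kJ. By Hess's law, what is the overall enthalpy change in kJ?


Hess's law: enthalpy is a state function, so add the step enthalpies.
dH_total = dH1 + dH2 = -134.4 + (-256.23)
dH_total = -390.63 kJ:

-390.63 kJ


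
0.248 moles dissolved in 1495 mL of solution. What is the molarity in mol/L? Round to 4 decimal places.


Convert volume to liters: V_L = V_mL / 1000.
V_L = 1495 / 1000 = 1.495 L
M = n / V_L = 0.248 / 1.495
M = 0.16588629 mol/L, rounded to 4 dp:

0.1659 mol/L


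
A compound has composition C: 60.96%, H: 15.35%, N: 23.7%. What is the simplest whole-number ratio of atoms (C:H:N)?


Assume 100 g of compound, divide each mass% by atomic mass to get moles, then normalize by the smallest to get a raw atom ratio.
Moles per 100 g: C: 60.96/12.011 = 5.0753, H: 15.35/1.008 = 15.2282, N: 23.7/14.007 = 1.692
Raw ratio (divide by min = 1.692): C: 3.0, H: 9.0, N: 1.0
Multiply by 1 to clear fractions: C: 3.0 ~= 3, H: 9.0 ~= 9, N: 1.0 ~= 1
Reduce by GCD to get the simplest whole-number ratio:

3:9:1


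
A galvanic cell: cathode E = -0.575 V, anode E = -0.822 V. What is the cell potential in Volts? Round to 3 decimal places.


Standard cell potential: E_cell = E_cathode - E_anode.
E_cell = -0.575 - (-0.822)
E_cell = 0.247 V, rounded to 3 dp:

0.247 V


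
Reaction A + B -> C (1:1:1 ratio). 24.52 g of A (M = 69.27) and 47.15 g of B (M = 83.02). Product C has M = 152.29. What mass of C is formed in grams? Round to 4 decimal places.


Find moles of each reactant; the smaller value is the limiting reagent in a 1:1:1 reaction, so moles_C equals moles of the limiter.
n_A = mass_A / M_A = 24.52 / 69.27 = 0.353977 mol
n_B = mass_B / M_B = 47.15 / 83.02 = 0.567935 mol
Limiting reagent: A (smaller), n_limiting = 0.353977 mol
mass_C = n_limiting * M_C = 0.353977 * 152.29
mass_C = 53.90715733 g, rounded to 4 dp:

53.9072 g


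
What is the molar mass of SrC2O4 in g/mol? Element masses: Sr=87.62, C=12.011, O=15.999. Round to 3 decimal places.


M = sum(count * atomic_mass) over atoms.
M = 1*87.62 + 2*12.011 + 4*15.999
M = 87.62 + 24.022 + 63.996
M = 175.638 g/mol, rounded to 3 dp:

175.638 g/mol


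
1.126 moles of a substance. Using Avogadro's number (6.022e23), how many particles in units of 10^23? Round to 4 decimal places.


N = n * NA, then divide by 1e23 for the requested units.
N / 1e23 = n * 6.022
N / 1e23 = 1.126 * 6.022
N / 1e23 = 6.780772, rounded to 4 dp:

6.7808


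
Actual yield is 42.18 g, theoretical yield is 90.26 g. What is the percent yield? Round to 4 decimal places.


% yield = 100 * actual / theoretical
% yield = 100 * 42.18 / 90.26
% yield = 46.73166408 %, rounded to 4 dp:

46.7317 %


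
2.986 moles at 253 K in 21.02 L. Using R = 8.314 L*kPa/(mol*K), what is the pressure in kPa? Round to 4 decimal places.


PV = nRT, solve for P = nRT / V.
nRT = 2.986 * 8.314 * 253 = 6280.8778
P = 6280.8778 / 21.02
P = 298.80484301 kPa, rounded to 4 dp:

298.8048 kPa


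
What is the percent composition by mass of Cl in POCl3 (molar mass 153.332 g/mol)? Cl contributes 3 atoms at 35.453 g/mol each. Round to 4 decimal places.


pct = 100 * (n_elem * M_elem) / M_total
mass_contribution = 3 * 35.453 = 106.359 g/mol
pct = 100 * 106.359 / 153.332
pct = 69.36516839 %, rounded to 4 dp:

69.3652 %


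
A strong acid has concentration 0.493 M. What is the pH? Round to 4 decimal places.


A strong acid dissociates completely, so [H+] equals the given concentration.
pH = -log10([H+]) = -log10(0.493)
pH = 0.30715308, rounded to 4 dp:

0.3072


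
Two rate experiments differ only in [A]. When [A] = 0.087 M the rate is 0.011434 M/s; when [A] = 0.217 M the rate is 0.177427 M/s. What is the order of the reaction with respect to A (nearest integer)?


Rate is proportional to [A]^n, so rate2/rate1 = ([A]2/[A]1)^n. Take logs to solve for n.
rate2/rate1 = 0.177427 / 0.011434 = 15.5175
[A]2/[A]1 = 0.217 / 0.087 = 2.4943
n = ln(15.5175) / ln(2.4943) = 3.0
Nearest integer order:

3


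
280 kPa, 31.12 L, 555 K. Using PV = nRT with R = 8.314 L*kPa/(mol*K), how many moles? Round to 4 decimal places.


PV = nRT, solve for n = PV / (RT).
PV = 280 * 31.12 = 8713.6
RT = 8.314 * 555 = 4614.27
n = 8713.6 / 4614.27
n = 1.88840272 mol, rounded to 4 dp:

1.8884 mol


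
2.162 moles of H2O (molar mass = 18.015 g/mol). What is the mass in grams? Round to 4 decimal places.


mass = n * M
mass = 2.162 * 18.015
mass = 38.94843 g, rounded to 4 dp:

38.9484 g


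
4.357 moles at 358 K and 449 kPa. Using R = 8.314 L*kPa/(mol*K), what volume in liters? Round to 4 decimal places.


PV = nRT, solve for V = nRT / P.
nRT = 4.357 * 8.314 * 358 = 12968.2271
V = 12968.2271 / 449
V = 28.8824657 L, rounded to 4 dp:

28.8825 L


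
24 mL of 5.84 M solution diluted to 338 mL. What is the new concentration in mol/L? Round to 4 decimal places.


Dilution: M1*V1 = M2*V2, solve for M2.
M2 = M1*V1 / V2
M2 = 5.84 * 24 / 338
M2 = 140.16 / 338
M2 = 0.41467456 mol/L, rounded to 4 dp:

0.4147 mol/L


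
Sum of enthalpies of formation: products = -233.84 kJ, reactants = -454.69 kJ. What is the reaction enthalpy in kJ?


dH_rxn = sum(dH_f products) - sum(dH_f reactants)
dH_rxn = -233.84 - (-454.69)
dH_rxn = 220.85 kJ:

220.85 kJ


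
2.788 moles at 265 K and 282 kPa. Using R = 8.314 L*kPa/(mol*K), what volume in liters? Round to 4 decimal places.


PV = nRT, solve for V = nRT / P.
nRT = 2.788 * 8.314 * 265 = 6142.5495
V = 6142.5495 / 282
V = 21.78209043 L, rounded to 4 dp:

21.7821 L


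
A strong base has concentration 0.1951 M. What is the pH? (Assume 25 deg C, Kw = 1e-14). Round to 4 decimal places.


A strong base dissociates completely, so [OH-] equals the given concentration.
pOH = -log10([OH-]) = -log10(0.1951) = 0.709743
pH = 14 - pOH = 14 - 0.709743
pH = 13.290257, rounded to 4 dp:

13.2903


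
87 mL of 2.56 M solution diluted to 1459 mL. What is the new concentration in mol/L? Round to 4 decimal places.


Dilution: M1*V1 = M2*V2, solve for M2.
M2 = M1*V1 / V2
M2 = 2.56 * 87 / 1459
M2 = 222.72 / 1459
M2 = 0.1526525 mol/L, rounded to 4 dp:

0.1527 mol/L


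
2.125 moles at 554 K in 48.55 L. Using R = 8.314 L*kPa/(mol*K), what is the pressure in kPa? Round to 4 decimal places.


PV = nRT, solve for P = nRT / V.
nRT = 2.125 * 8.314 * 554 = 9787.6565
P = 9787.6565 / 48.55
P = 201.59951596 kPa, rounded to 4 dp:

201.5995 kPa


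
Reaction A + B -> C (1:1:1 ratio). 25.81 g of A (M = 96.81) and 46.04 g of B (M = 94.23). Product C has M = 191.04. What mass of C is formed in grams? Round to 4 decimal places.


Find moles of each reactant; the smaller value is the limiting reagent in a 1:1:1 reaction, so moles_C equals moles of the limiter.
n_A = mass_A / M_A = 25.81 / 96.81 = 0.266605 mol
n_B = mass_B / M_B = 46.04 / 94.23 = 0.488592 mol
Limiting reagent: A (smaller), n_limiting = 0.266605 mol
mass_C = n_limiting * M_C = 0.266605 * 191.04
mass_C = 50.9322192 g, rounded to 4 dp:

50.9322 g


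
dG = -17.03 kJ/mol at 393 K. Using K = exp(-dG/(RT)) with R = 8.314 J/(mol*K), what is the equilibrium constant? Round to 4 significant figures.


dG is in kJ/mol; multiply by 1000 to match R in J/(mol*K).
RT = 8.314 * 393 = 3267.402 J/mol
exponent = -dG*1000 / (RT) = -(-17.03*1000) / 3267.402 = 5.21209205
K = exp(5.21209205)
K = 183.4775, rounded to 4 significant figures:

183.5


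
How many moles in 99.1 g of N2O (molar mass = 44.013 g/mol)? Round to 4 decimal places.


n = mass / M
n = 99.1 / 44.013
n = 2.25160748 mol, rounded to 4 dp:

2.2516 mol


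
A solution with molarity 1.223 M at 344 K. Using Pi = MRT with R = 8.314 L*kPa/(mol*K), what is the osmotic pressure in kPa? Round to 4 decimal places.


Osmotic pressure (van't Hoff): Pi = M*R*T.
RT = 8.314 * 344 = 2860.016
Pi = 1.223 * 2860.016
Pi = 3497.799568 kPa, rounded to 4 dp:

3497.7996 kPa


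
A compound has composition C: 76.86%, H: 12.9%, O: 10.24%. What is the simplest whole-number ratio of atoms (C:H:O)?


Assume 100 g of compound, divide each mass% by atomic mass to get moles, then normalize by the smallest to get a raw atom ratio.
Moles per 100 g: C: 76.86/12.011 = 6.3991, H: 12.9/1.008 = 12.7976, O: 10.24/15.999 = 0.64
Raw ratio (divide by min = 0.64): C: 9.998, H: 19.995, O: 1.0
Multiply by 1 to clear fractions: C: 9.998 ~= 10, H: 19.995 ~= 20, O: 1.0 ~= 1
Reduce by GCD to get the simplest whole-number ratio:

10:20:1


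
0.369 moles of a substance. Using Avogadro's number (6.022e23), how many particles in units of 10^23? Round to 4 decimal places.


N = n * NA, then divide by 1e23 for the requested units.
N / 1e23 = n * 6.022
N / 1e23 = 0.369 * 6.022
N / 1e23 = 2.222118, rounded to 4 dp:

2.2221


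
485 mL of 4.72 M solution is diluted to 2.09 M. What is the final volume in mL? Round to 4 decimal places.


Dilution: M1*V1 = M2*V2, solve for V2.
V2 = M1*V1 / M2
V2 = 4.72 * 485 / 2.09
V2 = 2289.2 / 2.09
V2 = 1095.31100478 mL, rounded to 4 dp:

1095.3110 mL


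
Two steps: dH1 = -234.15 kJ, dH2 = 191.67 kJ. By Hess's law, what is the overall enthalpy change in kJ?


Hess's law: enthalpy is a state function, so add the step enthalpies.
dH_total = dH1 + dH2 = -234.15 + (191.67)
dH_total = -42.48 kJ:

-42.48 kJ


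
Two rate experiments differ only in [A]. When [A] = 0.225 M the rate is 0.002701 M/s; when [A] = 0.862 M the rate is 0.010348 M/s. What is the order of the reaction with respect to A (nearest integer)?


Rate is proportional to [A]^n, so rate2/rate1 = ([A]2/[A]1)^n. Take logs to solve for n.
rate2/rate1 = 0.010348 / 0.002701 = 3.8312
[A]2/[A]1 = 0.862 / 0.225 = 3.8311
n = ln(3.8312) / ln(3.8311) = 1.0
Nearest integer order:

1


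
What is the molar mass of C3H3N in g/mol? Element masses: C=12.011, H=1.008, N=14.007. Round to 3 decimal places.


M = sum(count * atomic_mass) over atoms.
M = 3*12.011 + 3*1.008 + 1*14.007
M = 36.033 + 3.024 + 14.007
M = 53.064 g/mol, rounded to 3 dp:

53.064 g/mol


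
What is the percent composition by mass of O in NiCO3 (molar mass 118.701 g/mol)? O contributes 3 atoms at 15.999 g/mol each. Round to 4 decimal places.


pct = 100 * (n_elem * M_elem) / M_total
mass_contribution = 3 * 15.999 = 47.997 g/mol
pct = 100 * 47.997 / 118.701
pct = 40.43521116 %, rounded to 4 dp:

40.4352 %


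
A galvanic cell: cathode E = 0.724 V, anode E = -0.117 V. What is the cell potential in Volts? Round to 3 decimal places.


Standard cell potential: E_cell = E_cathode - E_anode.
E_cell = 0.724 - (-0.117)
E_cell = 0.841 V, rounded to 3 dp:

0.841 V


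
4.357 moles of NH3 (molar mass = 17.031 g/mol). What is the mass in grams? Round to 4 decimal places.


mass = n * M
mass = 4.357 * 17.031
mass = 74.204067 g, rounded to 4 dp:

74.2041 g


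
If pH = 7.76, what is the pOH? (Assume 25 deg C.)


At 25 deg C, pH + pOH = 14.
pOH = 14 - pH = 14 - 7.76
pOH = 6.24:

6.24


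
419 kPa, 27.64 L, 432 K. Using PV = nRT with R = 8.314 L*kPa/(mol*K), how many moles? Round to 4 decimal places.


PV = nRT, solve for n = PV / (RT).
PV = 419 * 27.64 = 11581.16
RT = 8.314 * 432 = 3591.648
n = 11581.16 / 3591.648
n = 3.22446966 mol, rounded to 4 dp:

3.2245 mol


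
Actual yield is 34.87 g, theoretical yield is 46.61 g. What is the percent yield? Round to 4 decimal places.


% yield = 100 * actual / theoretical
% yield = 100 * 34.87 / 46.61
% yield = 74.81227204 %, rounded to 4 dp:

74.8123 %


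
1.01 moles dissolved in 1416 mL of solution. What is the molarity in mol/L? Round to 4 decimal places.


Convert volume to liters: V_L = V_mL / 1000.
V_L = 1416 / 1000 = 1.416 L
M = n / V_L = 1.01 / 1.416
M = 0.71327684 mol/L, rounded to 4 dp:

0.7133 mol/L


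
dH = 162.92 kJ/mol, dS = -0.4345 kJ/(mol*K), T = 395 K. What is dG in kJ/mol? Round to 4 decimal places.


Gibbs: dG = dH - T*dS (consistent units, dS already in kJ/(mol*K)).
T*dS = 395 * -0.4345 = -171.6275
dG = 162.92 - (-171.6275)
dG = 334.5475 kJ/mol, rounded to 4 dp:

334.5475 kJ/mol


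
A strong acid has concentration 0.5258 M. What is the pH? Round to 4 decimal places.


A strong acid dissociates completely, so [H+] equals the given concentration.
pH = -log10([H+]) = -log10(0.5258)
pH = 0.27917942, rounded to 4 dp:

0.2792


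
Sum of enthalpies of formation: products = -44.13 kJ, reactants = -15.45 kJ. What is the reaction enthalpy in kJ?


dH_rxn = sum(dH_f products) - sum(dH_f reactants)
dH_rxn = -44.13 - (-15.45)
dH_rxn = -28.68 kJ:

-28.68 kJ


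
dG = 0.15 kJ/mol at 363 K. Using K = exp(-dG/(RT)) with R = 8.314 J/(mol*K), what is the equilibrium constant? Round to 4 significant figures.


dG is in kJ/mol; multiply by 1000 to match R in J/(mol*K).
RT = 8.314 * 363 = 3017.982 J/mol
exponent = -dG*1000 / (RT) = -(0.15*1000) / 3017.982 = -0.04970209
K = exp(-0.04970209)
K = 0.95151285, rounded to 4 significant figures:

0.9515


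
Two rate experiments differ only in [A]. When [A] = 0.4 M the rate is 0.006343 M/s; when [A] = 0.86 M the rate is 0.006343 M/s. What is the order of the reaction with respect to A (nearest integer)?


Rate is proportional to [A]^n, so rate2/rate1 = ([A]2/[A]1)^n. Take logs to solve for n.
rate2/rate1 = 0.006343 / 0.006343 = 1.0
[A]2/[A]1 = 0.86 / 0.4 = 2.15
n = ln(1.0) / ln(2.15) = 0.0
Nearest integer order:

0


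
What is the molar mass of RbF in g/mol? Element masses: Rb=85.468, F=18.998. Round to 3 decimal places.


M = sum(count * atomic_mass) over atoms.
M = 1*85.468 + 1*18.998
M = 85.468 + 18.998
M = 104.466 g/mol, rounded to 3 dp:

104.466 g/mol


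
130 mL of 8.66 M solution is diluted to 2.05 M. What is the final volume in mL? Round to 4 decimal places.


Dilution: M1*V1 = M2*V2, solve for V2.
V2 = M1*V1 / M2
V2 = 8.66 * 130 / 2.05
V2 = 1125.8 / 2.05
V2 = 549.17073171 mL, rounded to 4 dp:

549.1707 mL


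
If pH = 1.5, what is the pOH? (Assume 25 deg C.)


At 25 deg C, pH + pOH = 14.
pOH = 14 - pH = 14 - 1.5
pOH = 12.5:

12.50


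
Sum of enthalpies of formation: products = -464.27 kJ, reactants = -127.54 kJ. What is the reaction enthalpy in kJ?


dH_rxn = sum(dH_f products) - sum(dH_f reactants)
dH_rxn = -464.27 - (-127.54)
dH_rxn = -336.73 kJ:

-336.73 kJ


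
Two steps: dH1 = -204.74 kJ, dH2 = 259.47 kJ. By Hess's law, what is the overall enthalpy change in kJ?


Hess's law: enthalpy is a state function, so add the step enthalpies.
dH_total = dH1 + dH2 = -204.74 + (259.47)
dH_total = 54.73 kJ:

54.73 kJ


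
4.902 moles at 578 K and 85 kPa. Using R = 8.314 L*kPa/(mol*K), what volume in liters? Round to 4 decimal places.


PV = nRT, solve for V = nRT / P.
nRT = 4.902 * 8.314 * 578 = 23556.5218
V = 23556.5218 / 85
V = 277.13555059 L, rounded to 4 dp:

277.1356 L


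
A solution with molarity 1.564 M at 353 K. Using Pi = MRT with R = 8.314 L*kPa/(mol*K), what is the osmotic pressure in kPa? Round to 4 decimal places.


Osmotic pressure (van't Hoff): Pi = M*R*T.
RT = 8.314 * 353 = 2934.842
Pi = 1.564 * 2934.842
Pi = 4590.092888 kPa, rounded to 4 dp:

4590.0929 kPa


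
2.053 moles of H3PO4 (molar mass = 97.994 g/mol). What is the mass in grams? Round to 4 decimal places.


mass = n * M
mass = 2.053 * 97.994
mass = 201.181682 g, rounded to 4 dp:

201.1817 g


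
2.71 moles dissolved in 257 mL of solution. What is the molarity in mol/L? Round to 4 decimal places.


Convert volume to liters: V_L = V_mL / 1000.
V_L = 257 / 1000 = 0.257 L
M = n / V_L = 2.71 / 0.257
M = 10.54474708 mol/L, rounded to 4 dp:

10.5447 mol/L


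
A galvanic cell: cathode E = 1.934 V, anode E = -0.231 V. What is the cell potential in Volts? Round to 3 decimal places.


Standard cell potential: E_cell = E_cathode - E_anode.
E_cell = 1.934 - (-0.231)
E_cell = 2.165 V, rounded to 3 dp:

2.165 V


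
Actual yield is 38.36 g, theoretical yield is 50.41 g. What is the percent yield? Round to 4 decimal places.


% yield = 100 * actual / theoretical
% yield = 100 * 38.36 / 50.41
% yield = 76.0960127 %, rounded to 4 dp:

76.0960 %


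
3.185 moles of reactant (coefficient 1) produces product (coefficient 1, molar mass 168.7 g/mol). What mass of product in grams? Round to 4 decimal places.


Use the coefficient ratio to convert reactant moles to product moles, then multiply by the product's molar mass.
moles_P = moles_R * (coeff_P / coeff_R) = 3.185 * (1/1) = 3.185
mass_P = moles_P * M_P = 3.185 * 168.7
mass_P = 537.3095 g, rounded to 4 dp:

537.3095 g


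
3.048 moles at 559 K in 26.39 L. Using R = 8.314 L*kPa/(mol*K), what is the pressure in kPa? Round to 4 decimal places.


PV = nRT, solve for P = nRT / V.
nRT = 3.048 * 8.314 * 559 = 14165.6592
P = 14165.6592 / 26.39
P = 536.78132626 kPa, rounded to 4 dp:

536.7813 kPa


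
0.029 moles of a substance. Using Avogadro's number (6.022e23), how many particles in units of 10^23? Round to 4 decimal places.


N = n * NA, then divide by 1e23 for the requested units.
N / 1e23 = n * 6.022
N / 1e23 = 0.029 * 6.022
N / 1e23 = 0.174638, rounded to 4 dp:

0.1746


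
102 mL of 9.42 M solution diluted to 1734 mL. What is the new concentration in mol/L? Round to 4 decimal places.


Dilution: M1*V1 = M2*V2, solve for M2.
M2 = M1*V1 / V2
M2 = 9.42 * 102 / 1734
M2 = 960.84 / 1734
M2 = 0.55411765 mol/L, rounded to 4 dp:

0.5541 mol/L


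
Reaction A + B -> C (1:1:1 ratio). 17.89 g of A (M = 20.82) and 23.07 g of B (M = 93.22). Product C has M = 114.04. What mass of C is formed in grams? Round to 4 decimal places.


Find moles of each reactant; the smaller value is the limiting reagent in a 1:1:1 reaction, so moles_C equals moles of the limiter.
n_A = mass_A / M_A = 17.89 / 20.82 = 0.85927 mol
n_B = mass_B / M_B = 23.07 / 93.22 = 0.247479 mol
Limiting reagent: B (smaller), n_limiting = 0.247479 mol
mass_C = n_limiting * M_C = 0.247479 * 114.04
mass_C = 28.22250516 g, rounded to 4 dp:

28.2225 g


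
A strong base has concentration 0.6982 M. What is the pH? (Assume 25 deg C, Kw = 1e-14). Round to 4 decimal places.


A strong base dissociates completely, so [OH-] equals the given concentration.
pOH = -log10([OH-]) = -log10(0.6982) = 0.15602
pH = 14 - pOH = 14 - 0.15602
pH = 13.84398, rounded to 4 dp:

13.8440


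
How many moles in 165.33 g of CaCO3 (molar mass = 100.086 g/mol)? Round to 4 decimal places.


n = mass / M
n = 165.33 / 100.086
n = 1.65187938 mol, rounded to 4 dp:

1.6519 mol


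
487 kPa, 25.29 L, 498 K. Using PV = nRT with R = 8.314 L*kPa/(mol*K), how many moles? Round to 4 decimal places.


PV = nRT, solve for n = PV / (RT).
PV = 487 * 25.29 = 12316.23
RT = 8.314 * 498 = 4140.372
n = 12316.23 / 4140.372
n = 2.97466749 mol, rounded to 4 dp:

2.9747 mol


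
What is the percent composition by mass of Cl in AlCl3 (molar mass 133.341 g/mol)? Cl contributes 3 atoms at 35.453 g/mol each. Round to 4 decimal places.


pct = 100 * (n_elem * M_elem) / M_total
mass_contribution = 3 * 35.453 = 106.359 g/mol
pct = 100 * 106.359 / 133.341
pct = 79.76466353 %, rounded to 4 dp:

79.7647 %


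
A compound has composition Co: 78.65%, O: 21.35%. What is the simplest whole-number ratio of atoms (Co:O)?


Assume 100 g of compound, divide each mass% by atomic mass to get moles, then normalize by the smallest to get a raw atom ratio.
Moles per 100 g: Co: 78.65/58.933 = 1.3346, O: 21.35/15.999 = 1.3345
Raw ratio (divide by min = 1.3345): Co: 1.0, O: 1.0
Multiply by 1 to clear fractions: Co: 1.0 ~= 1, O: 1.0 ~= 1
Reduce by GCD to get the simplest whole-number ratio:

1:1


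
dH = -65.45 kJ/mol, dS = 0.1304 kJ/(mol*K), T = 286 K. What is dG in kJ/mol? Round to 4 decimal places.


Gibbs: dG = dH - T*dS (consistent units, dS already in kJ/(mol*K)).
T*dS = 286 * 0.1304 = 37.2944
dG = -65.45 - (37.2944)
dG = -102.7444 kJ/mol, rounded to 4 dp:

-102.7444 kJ/mol


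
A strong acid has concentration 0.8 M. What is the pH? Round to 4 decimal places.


A strong acid dissociates completely, so [H+] equals the given concentration.
pH = -log10([H+]) = -log10(0.8)
pH = 0.09691001, rounded to 4 dp:

0.0969


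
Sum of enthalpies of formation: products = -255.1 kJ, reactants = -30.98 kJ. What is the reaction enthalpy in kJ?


dH_rxn = sum(dH_f products) - sum(dH_f reactants)
dH_rxn = -255.1 - (-30.98)
dH_rxn = -224.12 kJ:

-224.12 kJ


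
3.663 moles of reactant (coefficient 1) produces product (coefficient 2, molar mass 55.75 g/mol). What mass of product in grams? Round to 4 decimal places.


Use the coefficient ratio to convert reactant moles to product moles, then multiply by the product's molar mass.
moles_P = moles_R * (coeff_P / coeff_R) = 3.663 * (2/1) = 7.326
mass_P = moles_P * M_P = 7.326 * 55.75
mass_P = 408.4245 g, rounded to 4 dp:

408.4245 g


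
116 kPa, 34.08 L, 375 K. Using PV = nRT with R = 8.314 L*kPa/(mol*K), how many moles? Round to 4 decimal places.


PV = nRT, solve for n = PV / (RT).
PV = 116 * 34.08 = 3953.28
RT = 8.314 * 375 = 3117.75
n = 3953.28 / 3117.75
n = 1.26799134 mol, rounded to 4 dp:

1.2680 mol


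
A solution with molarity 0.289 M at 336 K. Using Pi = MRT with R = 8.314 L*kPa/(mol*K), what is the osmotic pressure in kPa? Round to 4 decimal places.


Osmotic pressure (van't Hoff): Pi = M*R*T.
RT = 8.314 * 336 = 2793.504
Pi = 0.289 * 2793.504
Pi = 807.322656 kPa, rounded to 4 dp:

807.3227 kPa


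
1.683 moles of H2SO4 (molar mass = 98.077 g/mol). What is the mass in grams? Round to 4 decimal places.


mass = n * M
mass = 1.683 * 98.077
mass = 165.063591 g, rounded to 4 dp:

165.0636 g


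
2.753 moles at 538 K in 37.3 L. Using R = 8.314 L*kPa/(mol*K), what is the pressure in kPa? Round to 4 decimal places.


PV = nRT, solve for P = nRT / V.
nRT = 2.753 * 8.314 * 538 = 12313.9818
P = 12313.9818 / 37.3
P = 330.13356032 kPa, rounded to 4 dp:

330.1336 kPa


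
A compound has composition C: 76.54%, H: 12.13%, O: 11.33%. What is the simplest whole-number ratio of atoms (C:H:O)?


Assume 100 g of compound, divide each mass% by atomic mass to get moles, then normalize by the smallest to get a raw atom ratio.
Moles per 100 g: C: 76.54/12.011 = 6.3725, H: 12.13/1.008 = 12.0337, O: 11.33/15.999 = 0.7082
Raw ratio (divide by min = 0.7082): C: 8.999, H: 16.993, O: 1.0
Multiply by 1 to clear fractions: C: 8.999 ~= 9, H: 16.993 ~= 17, O: 1.0 ~= 1
Reduce by GCD to get the simplest whole-number ratio:

9:17:1


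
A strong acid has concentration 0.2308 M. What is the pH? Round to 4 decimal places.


A strong acid dissociates completely, so [H+] equals the given concentration.
pH = -log10([H+]) = -log10(0.2308)
pH = 0.6367642, rounded to 4 dp:

0.6368


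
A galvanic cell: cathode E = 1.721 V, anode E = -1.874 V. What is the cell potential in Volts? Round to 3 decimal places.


Standard cell potential: E_cell = E_cathode - E_anode.
E_cell = 1.721 - (-1.874)
E_cell = 3.595 V, rounded to 3 dp:

3.595 V


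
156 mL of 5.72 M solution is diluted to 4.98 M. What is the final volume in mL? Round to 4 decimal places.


Dilution: M1*V1 = M2*V2, solve for V2.
V2 = M1*V1 / M2
V2 = 5.72 * 156 / 4.98
V2 = 892.32 / 4.98
V2 = 179.18072289 mL, rounded to 4 dp:

179.1807 mL


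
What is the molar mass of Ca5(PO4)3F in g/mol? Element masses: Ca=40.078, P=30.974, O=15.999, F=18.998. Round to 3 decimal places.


M = sum(count * atomic_mass) over atoms.
M = 5*40.078 + 3*30.974 + 12*15.999 + 1*18.998
M = 200.39 + 92.922 + 191.988 + 18.998
M = 504.298 g/mol, rounded to 3 dp:

504.298 g/mol


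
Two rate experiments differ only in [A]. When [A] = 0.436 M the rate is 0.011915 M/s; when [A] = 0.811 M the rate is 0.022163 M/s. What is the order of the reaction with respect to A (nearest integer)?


Rate is proportional to [A]^n, so rate2/rate1 = ([A]2/[A]1)^n. Take logs to solve for n.
rate2/rate1 = 0.022163 / 0.011915 = 1.8601
[A]2/[A]1 = 0.811 / 0.436 = 1.8601
n = ln(1.8601) / ln(1.8601) = 1.0
Nearest integer order:

1


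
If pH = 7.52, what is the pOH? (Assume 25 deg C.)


At 25 deg C, pH + pOH = 14.
pOH = 14 - pH = 14 - 7.52
pOH = 6.48:

6.48


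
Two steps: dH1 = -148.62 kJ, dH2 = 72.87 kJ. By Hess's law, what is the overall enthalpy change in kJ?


Hess's law: enthalpy is a state function, so add the step enthalpies.
dH_total = dH1 + dH2 = -148.62 + (72.87)
dH_total = -75.75 kJ:

-75.75 kJ


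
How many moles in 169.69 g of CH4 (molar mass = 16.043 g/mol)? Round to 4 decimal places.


n = mass / M
n = 169.69 / 16.043
n = 10.57719878 mol, rounded to 4 dp:

10.5772 mol


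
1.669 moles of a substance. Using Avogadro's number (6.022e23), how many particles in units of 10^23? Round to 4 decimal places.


N = n * NA, then divide by 1e23 for the requested units.
N / 1e23 = n * 6.022
N / 1e23 = 1.669 * 6.022
N / 1e23 = 10.050718, rounded to 4 dp:

10.0507


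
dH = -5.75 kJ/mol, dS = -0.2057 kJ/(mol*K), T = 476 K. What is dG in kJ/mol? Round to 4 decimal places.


Gibbs: dG = dH - T*dS (consistent units, dS already in kJ/(mol*K)).
T*dS = 476 * -0.2057 = -97.9132
dG = -5.75 - (-97.9132)
dG = 92.1632 kJ/mol, rounded to 4 dp:

92.1632 kJ/mol


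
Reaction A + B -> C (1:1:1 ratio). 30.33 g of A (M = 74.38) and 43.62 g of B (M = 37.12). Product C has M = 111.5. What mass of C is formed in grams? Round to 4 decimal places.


Find moles of each reactant; the smaller value is the limiting reagent in a 1:1:1 reaction, so moles_C equals moles of the limiter.
n_A = mass_A / M_A = 30.33 / 74.38 = 0.407771 mol
n_B = mass_B / M_B = 43.62 / 37.12 = 1.175108 mol
Limiting reagent: A (smaller), n_limiting = 0.407771 mol
mass_C = n_limiting * M_C = 0.407771 * 111.5
mass_C = 45.4664665 g, rounded to 4 dp:

45.4665 g


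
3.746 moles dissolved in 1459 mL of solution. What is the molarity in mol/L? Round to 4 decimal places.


Convert volume to liters: V_L = V_mL / 1000.
V_L = 1459 / 1000 = 1.459 L
M = n / V_L = 3.746 / 1.459
M = 2.56751199 mol/L, rounded to 4 dp:

2.5675 mol/L


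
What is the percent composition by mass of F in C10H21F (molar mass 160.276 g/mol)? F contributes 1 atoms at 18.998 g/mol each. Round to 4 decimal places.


pct = 100 * (n_elem * M_elem) / M_total
mass_contribution = 1 * 18.998 = 18.998 g/mol
pct = 100 * 18.998 / 160.276
pct = 11.85330305 %, rounded to 4 dp:

11.8533 %


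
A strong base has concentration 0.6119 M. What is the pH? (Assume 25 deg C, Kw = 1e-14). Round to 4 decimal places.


A strong base dissociates completely, so [OH-] equals the given concentration.
pOH = -log10([OH-]) = -log10(0.6119) = 0.21332
pH = 14 - pOH = 14 - 0.21332
pH = 13.78668, rounded to 4 dp:

13.7867


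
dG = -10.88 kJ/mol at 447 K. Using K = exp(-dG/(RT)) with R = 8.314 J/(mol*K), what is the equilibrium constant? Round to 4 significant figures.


dG is in kJ/mol; multiply by 1000 to match R in J/(mol*K).
RT = 8.314 * 447 = 3716.358 J/mol
exponent = -dG*1000 / (RT) = -(-10.88*1000) / 3716.358 = 2.9275974
K = exp(2.9275974)
K = 18.68269, rounded to 4 significant figures:

18.68


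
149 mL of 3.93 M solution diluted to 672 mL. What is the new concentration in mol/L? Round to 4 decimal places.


Dilution: M1*V1 = M2*V2, solve for M2.
M2 = M1*V1 / V2
M2 = 3.93 * 149 / 672
M2 = 585.57 / 672
M2 = 0.87138393 mol/L, rounded to 4 dp:

0.8714 mol/L


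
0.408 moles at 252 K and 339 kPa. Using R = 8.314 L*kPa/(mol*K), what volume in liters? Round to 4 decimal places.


PV = nRT, solve for V = nRT / P.
nRT = 0.408 * 8.314 * 252 = 854.8122
V = 854.8122 / 339
V = 2.52156991 L, rounded to 4 dp:

2.5216 L


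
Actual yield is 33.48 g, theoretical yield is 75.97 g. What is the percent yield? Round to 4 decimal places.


% yield = 100 * actual / theoretical
% yield = 100 * 33.48 / 75.97
% yield = 44.07002764 %, rounded to 4 dp:

44.0700 %


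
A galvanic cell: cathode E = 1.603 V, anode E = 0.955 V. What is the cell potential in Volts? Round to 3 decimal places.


Standard cell potential: E_cell = E_cathode - E_anode.
E_cell = 1.603 - (0.955)
E_cell = 0.648 V, rounded to 3 dp:

0.648 V


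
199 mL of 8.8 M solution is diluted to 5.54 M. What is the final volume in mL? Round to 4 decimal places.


Dilution: M1*V1 = M2*V2, solve for V2.
V2 = M1*V1 / M2
V2 = 8.8 * 199 / 5.54
V2 = 1751.2 / 5.54
V2 = 316.10108303 mL, rounded to 4 dp:

316.1011 mL


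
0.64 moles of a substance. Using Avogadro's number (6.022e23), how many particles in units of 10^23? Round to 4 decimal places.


N = n * NA, then divide by 1e23 for the requested units.
N / 1e23 = n * 6.022
N / 1e23 = 0.64 * 6.022
N / 1e23 = 3.85408, rounded to 4 dp:

3.8541


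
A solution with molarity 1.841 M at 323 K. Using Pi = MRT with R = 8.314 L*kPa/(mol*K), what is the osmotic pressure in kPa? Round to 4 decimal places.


Osmotic pressure (van't Hoff): Pi = M*R*T.
RT = 8.314 * 323 = 2685.422
Pi = 1.841 * 2685.422
Pi = 4943.861902 kPa, rounded to 4 dp:

4943.8619 kPa


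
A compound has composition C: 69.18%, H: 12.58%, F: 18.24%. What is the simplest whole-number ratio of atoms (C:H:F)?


Assume 100 g of compound, divide each mass% by atomic mass to get moles, then normalize by the smallest to get a raw atom ratio.
Moles per 100 g: C: 69.18/12.011 = 5.7597, H: 12.58/1.008 = 12.4802, F: 18.24/18.998 = 0.9601
Raw ratio (divide by min = 0.9601): C: 5.999, H: 12.999, F: 1.0
Multiply by 1 to clear fractions: C: 5.999 ~= 6, H: 12.999 ~= 13, F: 1.0 ~= 1
Reduce by GCD to get the simplest whole-number ratio:

6:13:1
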